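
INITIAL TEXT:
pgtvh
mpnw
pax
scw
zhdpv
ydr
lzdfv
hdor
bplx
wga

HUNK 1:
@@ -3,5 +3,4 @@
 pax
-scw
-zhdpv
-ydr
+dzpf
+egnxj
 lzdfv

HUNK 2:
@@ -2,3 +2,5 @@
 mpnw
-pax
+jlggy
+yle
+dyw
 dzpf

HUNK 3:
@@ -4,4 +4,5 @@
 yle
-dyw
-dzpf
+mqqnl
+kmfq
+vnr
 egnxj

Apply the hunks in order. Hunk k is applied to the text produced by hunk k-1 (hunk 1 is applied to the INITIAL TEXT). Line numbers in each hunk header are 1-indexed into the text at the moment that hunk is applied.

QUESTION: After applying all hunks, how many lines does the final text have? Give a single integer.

Answer: 12

Derivation:
Hunk 1: at line 3 remove [scw,zhdpv,ydr] add [dzpf,egnxj] -> 9 lines: pgtvh mpnw pax dzpf egnxj lzdfv hdor bplx wga
Hunk 2: at line 2 remove [pax] add [jlggy,yle,dyw] -> 11 lines: pgtvh mpnw jlggy yle dyw dzpf egnxj lzdfv hdor bplx wga
Hunk 3: at line 4 remove [dyw,dzpf] add [mqqnl,kmfq,vnr] -> 12 lines: pgtvh mpnw jlggy yle mqqnl kmfq vnr egnxj lzdfv hdor bplx wga
Final line count: 12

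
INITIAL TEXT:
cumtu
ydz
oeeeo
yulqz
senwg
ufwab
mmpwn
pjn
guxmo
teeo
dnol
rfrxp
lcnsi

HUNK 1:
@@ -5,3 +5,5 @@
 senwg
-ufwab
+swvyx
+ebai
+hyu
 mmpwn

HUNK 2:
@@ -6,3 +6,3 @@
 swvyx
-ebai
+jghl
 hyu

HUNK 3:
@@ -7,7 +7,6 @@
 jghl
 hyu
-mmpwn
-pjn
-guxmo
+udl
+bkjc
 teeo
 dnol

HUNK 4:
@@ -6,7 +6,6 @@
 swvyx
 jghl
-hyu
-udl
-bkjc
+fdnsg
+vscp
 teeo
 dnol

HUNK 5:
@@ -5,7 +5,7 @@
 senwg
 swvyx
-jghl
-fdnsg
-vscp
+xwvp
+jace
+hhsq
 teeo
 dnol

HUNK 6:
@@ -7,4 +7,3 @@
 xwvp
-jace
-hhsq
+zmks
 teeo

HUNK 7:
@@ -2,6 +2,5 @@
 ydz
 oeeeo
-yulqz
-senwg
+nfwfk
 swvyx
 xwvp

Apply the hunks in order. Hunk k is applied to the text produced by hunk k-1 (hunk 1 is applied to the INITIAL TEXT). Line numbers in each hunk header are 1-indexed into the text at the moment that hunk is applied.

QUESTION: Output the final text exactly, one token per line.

Hunk 1: at line 5 remove [ufwab] add [swvyx,ebai,hyu] -> 15 lines: cumtu ydz oeeeo yulqz senwg swvyx ebai hyu mmpwn pjn guxmo teeo dnol rfrxp lcnsi
Hunk 2: at line 6 remove [ebai] add [jghl] -> 15 lines: cumtu ydz oeeeo yulqz senwg swvyx jghl hyu mmpwn pjn guxmo teeo dnol rfrxp lcnsi
Hunk 3: at line 7 remove [mmpwn,pjn,guxmo] add [udl,bkjc] -> 14 lines: cumtu ydz oeeeo yulqz senwg swvyx jghl hyu udl bkjc teeo dnol rfrxp lcnsi
Hunk 4: at line 6 remove [hyu,udl,bkjc] add [fdnsg,vscp] -> 13 lines: cumtu ydz oeeeo yulqz senwg swvyx jghl fdnsg vscp teeo dnol rfrxp lcnsi
Hunk 5: at line 5 remove [jghl,fdnsg,vscp] add [xwvp,jace,hhsq] -> 13 lines: cumtu ydz oeeeo yulqz senwg swvyx xwvp jace hhsq teeo dnol rfrxp lcnsi
Hunk 6: at line 7 remove [jace,hhsq] add [zmks] -> 12 lines: cumtu ydz oeeeo yulqz senwg swvyx xwvp zmks teeo dnol rfrxp lcnsi
Hunk 7: at line 2 remove [yulqz,senwg] add [nfwfk] -> 11 lines: cumtu ydz oeeeo nfwfk swvyx xwvp zmks teeo dnol rfrxp lcnsi

Answer: cumtu
ydz
oeeeo
nfwfk
swvyx
xwvp
zmks
teeo
dnol
rfrxp
lcnsi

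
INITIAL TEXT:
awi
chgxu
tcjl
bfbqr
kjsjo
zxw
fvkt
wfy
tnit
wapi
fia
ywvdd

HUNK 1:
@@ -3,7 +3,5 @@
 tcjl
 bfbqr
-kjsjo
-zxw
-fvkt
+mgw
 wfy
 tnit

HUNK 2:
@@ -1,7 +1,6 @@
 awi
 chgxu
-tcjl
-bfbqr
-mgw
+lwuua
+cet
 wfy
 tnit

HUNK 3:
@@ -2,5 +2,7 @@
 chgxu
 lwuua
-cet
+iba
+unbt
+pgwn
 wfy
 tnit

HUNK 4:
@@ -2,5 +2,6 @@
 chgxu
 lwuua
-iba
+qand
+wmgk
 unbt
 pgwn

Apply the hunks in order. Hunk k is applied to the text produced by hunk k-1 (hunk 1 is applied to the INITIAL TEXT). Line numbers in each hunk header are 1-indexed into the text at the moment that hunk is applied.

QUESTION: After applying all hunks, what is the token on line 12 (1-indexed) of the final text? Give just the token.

Answer: ywvdd

Derivation:
Hunk 1: at line 3 remove [kjsjo,zxw,fvkt] add [mgw] -> 10 lines: awi chgxu tcjl bfbqr mgw wfy tnit wapi fia ywvdd
Hunk 2: at line 1 remove [tcjl,bfbqr,mgw] add [lwuua,cet] -> 9 lines: awi chgxu lwuua cet wfy tnit wapi fia ywvdd
Hunk 3: at line 2 remove [cet] add [iba,unbt,pgwn] -> 11 lines: awi chgxu lwuua iba unbt pgwn wfy tnit wapi fia ywvdd
Hunk 4: at line 2 remove [iba] add [qand,wmgk] -> 12 lines: awi chgxu lwuua qand wmgk unbt pgwn wfy tnit wapi fia ywvdd
Final line 12: ywvdd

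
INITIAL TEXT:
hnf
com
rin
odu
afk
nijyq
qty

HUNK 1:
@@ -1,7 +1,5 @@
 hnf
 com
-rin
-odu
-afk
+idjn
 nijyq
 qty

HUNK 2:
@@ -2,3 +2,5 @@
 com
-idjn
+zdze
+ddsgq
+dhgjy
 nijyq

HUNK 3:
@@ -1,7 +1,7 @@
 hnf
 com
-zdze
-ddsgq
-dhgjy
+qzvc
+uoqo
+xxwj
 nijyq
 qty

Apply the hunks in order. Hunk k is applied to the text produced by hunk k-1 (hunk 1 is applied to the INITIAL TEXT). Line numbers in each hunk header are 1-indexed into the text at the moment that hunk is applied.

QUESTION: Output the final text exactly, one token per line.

Hunk 1: at line 1 remove [rin,odu,afk] add [idjn] -> 5 lines: hnf com idjn nijyq qty
Hunk 2: at line 2 remove [idjn] add [zdze,ddsgq,dhgjy] -> 7 lines: hnf com zdze ddsgq dhgjy nijyq qty
Hunk 3: at line 1 remove [zdze,ddsgq,dhgjy] add [qzvc,uoqo,xxwj] -> 7 lines: hnf com qzvc uoqo xxwj nijyq qty

Answer: hnf
com
qzvc
uoqo
xxwj
nijyq
qty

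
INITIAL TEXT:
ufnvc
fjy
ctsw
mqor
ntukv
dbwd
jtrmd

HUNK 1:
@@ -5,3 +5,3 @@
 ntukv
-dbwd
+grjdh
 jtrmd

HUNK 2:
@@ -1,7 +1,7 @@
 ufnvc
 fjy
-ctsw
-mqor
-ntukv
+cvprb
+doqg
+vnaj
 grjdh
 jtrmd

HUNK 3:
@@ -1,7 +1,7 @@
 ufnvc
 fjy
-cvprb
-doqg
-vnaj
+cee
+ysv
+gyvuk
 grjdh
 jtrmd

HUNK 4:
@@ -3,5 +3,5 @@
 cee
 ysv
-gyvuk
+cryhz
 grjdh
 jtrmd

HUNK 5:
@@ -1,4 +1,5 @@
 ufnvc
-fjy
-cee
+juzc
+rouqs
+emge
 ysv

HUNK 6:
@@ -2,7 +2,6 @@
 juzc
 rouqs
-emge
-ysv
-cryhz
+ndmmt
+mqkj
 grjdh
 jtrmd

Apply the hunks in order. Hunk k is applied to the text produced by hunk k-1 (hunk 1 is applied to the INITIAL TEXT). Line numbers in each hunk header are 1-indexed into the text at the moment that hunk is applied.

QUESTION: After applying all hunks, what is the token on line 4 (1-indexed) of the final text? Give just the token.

Hunk 1: at line 5 remove [dbwd] add [grjdh] -> 7 lines: ufnvc fjy ctsw mqor ntukv grjdh jtrmd
Hunk 2: at line 1 remove [ctsw,mqor,ntukv] add [cvprb,doqg,vnaj] -> 7 lines: ufnvc fjy cvprb doqg vnaj grjdh jtrmd
Hunk 3: at line 1 remove [cvprb,doqg,vnaj] add [cee,ysv,gyvuk] -> 7 lines: ufnvc fjy cee ysv gyvuk grjdh jtrmd
Hunk 4: at line 3 remove [gyvuk] add [cryhz] -> 7 lines: ufnvc fjy cee ysv cryhz grjdh jtrmd
Hunk 5: at line 1 remove [fjy,cee] add [juzc,rouqs,emge] -> 8 lines: ufnvc juzc rouqs emge ysv cryhz grjdh jtrmd
Hunk 6: at line 2 remove [emge,ysv,cryhz] add [ndmmt,mqkj] -> 7 lines: ufnvc juzc rouqs ndmmt mqkj grjdh jtrmd
Final line 4: ndmmt

Answer: ndmmt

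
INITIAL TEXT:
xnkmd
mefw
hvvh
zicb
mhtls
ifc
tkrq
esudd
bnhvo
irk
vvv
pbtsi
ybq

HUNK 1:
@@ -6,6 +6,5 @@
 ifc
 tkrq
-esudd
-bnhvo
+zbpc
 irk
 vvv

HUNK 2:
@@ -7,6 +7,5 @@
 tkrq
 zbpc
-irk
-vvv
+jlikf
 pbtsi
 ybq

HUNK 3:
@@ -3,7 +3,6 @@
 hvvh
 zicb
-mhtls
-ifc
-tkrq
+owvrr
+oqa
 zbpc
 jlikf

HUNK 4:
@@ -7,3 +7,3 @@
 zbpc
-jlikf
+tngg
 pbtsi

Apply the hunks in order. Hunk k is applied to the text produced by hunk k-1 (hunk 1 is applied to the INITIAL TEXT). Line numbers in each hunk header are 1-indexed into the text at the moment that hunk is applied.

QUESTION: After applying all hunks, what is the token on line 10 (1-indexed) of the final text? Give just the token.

Answer: ybq

Derivation:
Hunk 1: at line 6 remove [esudd,bnhvo] add [zbpc] -> 12 lines: xnkmd mefw hvvh zicb mhtls ifc tkrq zbpc irk vvv pbtsi ybq
Hunk 2: at line 7 remove [irk,vvv] add [jlikf] -> 11 lines: xnkmd mefw hvvh zicb mhtls ifc tkrq zbpc jlikf pbtsi ybq
Hunk 3: at line 3 remove [mhtls,ifc,tkrq] add [owvrr,oqa] -> 10 lines: xnkmd mefw hvvh zicb owvrr oqa zbpc jlikf pbtsi ybq
Hunk 4: at line 7 remove [jlikf] add [tngg] -> 10 lines: xnkmd mefw hvvh zicb owvrr oqa zbpc tngg pbtsi ybq
Final line 10: ybq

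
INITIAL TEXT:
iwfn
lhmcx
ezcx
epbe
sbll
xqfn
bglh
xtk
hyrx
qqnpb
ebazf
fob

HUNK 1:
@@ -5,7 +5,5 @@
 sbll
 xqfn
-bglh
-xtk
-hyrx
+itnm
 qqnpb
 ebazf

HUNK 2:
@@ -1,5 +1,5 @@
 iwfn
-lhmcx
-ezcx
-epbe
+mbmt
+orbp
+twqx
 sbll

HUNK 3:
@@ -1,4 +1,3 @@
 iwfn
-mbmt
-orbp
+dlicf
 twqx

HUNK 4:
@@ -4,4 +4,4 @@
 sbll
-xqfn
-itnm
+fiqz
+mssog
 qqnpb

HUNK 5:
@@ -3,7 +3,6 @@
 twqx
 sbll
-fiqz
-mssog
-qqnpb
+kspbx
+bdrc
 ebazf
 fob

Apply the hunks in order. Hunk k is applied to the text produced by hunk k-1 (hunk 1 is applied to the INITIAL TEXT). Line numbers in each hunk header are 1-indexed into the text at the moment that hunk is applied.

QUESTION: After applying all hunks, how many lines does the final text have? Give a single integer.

Answer: 8

Derivation:
Hunk 1: at line 5 remove [bglh,xtk,hyrx] add [itnm] -> 10 lines: iwfn lhmcx ezcx epbe sbll xqfn itnm qqnpb ebazf fob
Hunk 2: at line 1 remove [lhmcx,ezcx,epbe] add [mbmt,orbp,twqx] -> 10 lines: iwfn mbmt orbp twqx sbll xqfn itnm qqnpb ebazf fob
Hunk 3: at line 1 remove [mbmt,orbp] add [dlicf] -> 9 lines: iwfn dlicf twqx sbll xqfn itnm qqnpb ebazf fob
Hunk 4: at line 4 remove [xqfn,itnm] add [fiqz,mssog] -> 9 lines: iwfn dlicf twqx sbll fiqz mssog qqnpb ebazf fob
Hunk 5: at line 3 remove [fiqz,mssog,qqnpb] add [kspbx,bdrc] -> 8 lines: iwfn dlicf twqx sbll kspbx bdrc ebazf fob
Final line count: 8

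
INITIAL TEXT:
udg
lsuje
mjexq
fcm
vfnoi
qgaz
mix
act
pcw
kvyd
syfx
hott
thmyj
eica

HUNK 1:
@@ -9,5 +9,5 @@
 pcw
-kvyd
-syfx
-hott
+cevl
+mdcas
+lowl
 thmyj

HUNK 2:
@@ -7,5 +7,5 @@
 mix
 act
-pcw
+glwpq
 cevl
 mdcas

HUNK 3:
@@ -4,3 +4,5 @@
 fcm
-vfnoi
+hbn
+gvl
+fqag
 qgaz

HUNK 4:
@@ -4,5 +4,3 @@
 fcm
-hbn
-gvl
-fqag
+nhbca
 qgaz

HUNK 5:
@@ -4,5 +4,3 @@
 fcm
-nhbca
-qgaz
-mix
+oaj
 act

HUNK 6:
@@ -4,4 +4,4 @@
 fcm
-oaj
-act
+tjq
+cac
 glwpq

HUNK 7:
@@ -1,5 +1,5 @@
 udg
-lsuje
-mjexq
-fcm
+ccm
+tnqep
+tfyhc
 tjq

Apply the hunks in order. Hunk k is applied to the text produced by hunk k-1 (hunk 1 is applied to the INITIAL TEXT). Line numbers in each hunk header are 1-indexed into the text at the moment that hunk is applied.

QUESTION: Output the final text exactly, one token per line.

Answer: udg
ccm
tnqep
tfyhc
tjq
cac
glwpq
cevl
mdcas
lowl
thmyj
eica

Derivation:
Hunk 1: at line 9 remove [kvyd,syfx,hott] add [cevl,mdcas,lowl] -> 14 lines: udg lsuje mjexq fcm vfnoi qgaz mix act pcw cevl mdcas lowl thmyj eica
Hunk 2: at line 7 remove [pcw] add [glwpq] -> 14 lines: udg lsuje mjexq fcm vfnoi qgaz mix act glwpq cevl mdcas lowl thmyj eica
Hunk 3: at line 4 remove [vfnoi] add [hbn,gvl,fqag] -> 16 lines: udg lsuje mjexq fcm hbn gvl fqag qgaz mix act glwpq cevl mdcas lowl thmyj eica
Hunk 4: at line 4 remove [hbn,gvl,fqag] add [nhbca] -> 14 lines: udg lsuje mjexq fcm nhbca qgaz mix act glwpq cevl mdcas lowl thmyj eica
Hunk 5: at line 4 remove [nhbca,qgaz,mix] add [oaj] -> 12 lines: udg lsuje mjexq fcm oaj act glwpq cevl mdcas lowl thmyj eica
Hunk 6: at line 4 remove [oaj,act] add [tjq,cac] -> 12 lines: udg lsuje mjexq fcm tjq cac glwpq cevl mdcas lowl thmyj eica
Hunk 7: at line 1 remove [lsuje,mjexq,fcm] add [ccm,tnqep,tfyhc] -> 12 lines: udg ccm tnqep tfyhc tjq cac glwpq cevl mdcas lowl thmyj eica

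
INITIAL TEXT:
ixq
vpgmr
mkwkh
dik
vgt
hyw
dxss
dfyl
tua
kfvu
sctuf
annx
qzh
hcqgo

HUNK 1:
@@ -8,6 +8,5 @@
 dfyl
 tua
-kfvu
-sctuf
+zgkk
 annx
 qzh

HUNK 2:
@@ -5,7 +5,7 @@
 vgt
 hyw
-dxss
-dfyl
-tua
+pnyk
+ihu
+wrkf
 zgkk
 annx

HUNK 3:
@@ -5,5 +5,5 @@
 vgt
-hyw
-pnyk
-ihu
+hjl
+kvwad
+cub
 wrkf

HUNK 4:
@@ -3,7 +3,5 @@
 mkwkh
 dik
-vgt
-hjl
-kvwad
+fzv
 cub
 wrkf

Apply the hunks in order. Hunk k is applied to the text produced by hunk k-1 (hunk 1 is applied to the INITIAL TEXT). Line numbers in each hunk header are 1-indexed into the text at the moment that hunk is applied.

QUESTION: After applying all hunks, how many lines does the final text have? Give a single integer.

Hunk 1: at line 8 remove [kfvu,sctuf] add [zgkk] -> 13 lines: ixq vpgmr mkwkh dik vgt hyw dxss dfyl tua zgkk annx qzh hcqgo
Hunk 2: at line 5 remove [dxss,dfyl,tua] add [pnyk,ihu,wrkf] -> 13 lines: ixq vpgmr mkwkh dik vgt hyw pnyk ihu wrkf zgkk annx qzh hcqgo
Hunk 3: at line 5 remove [hyw,pnyk,ihu] add [hjl,kvwad,cub] -> 13 lines: ixq vpgmr mkwkh dik vgt hjl kvwad cub wrkf zgkk annx qzh hcqgo
Hunk 4: at line 3 remove [vgt,hjl,kvwad] add [fzv] -> 11 lines: ixq vpgmr mkwkh dik fzv cub wrkf zgkk annx qzh hcqgo
Final line count: 11

Answer: 11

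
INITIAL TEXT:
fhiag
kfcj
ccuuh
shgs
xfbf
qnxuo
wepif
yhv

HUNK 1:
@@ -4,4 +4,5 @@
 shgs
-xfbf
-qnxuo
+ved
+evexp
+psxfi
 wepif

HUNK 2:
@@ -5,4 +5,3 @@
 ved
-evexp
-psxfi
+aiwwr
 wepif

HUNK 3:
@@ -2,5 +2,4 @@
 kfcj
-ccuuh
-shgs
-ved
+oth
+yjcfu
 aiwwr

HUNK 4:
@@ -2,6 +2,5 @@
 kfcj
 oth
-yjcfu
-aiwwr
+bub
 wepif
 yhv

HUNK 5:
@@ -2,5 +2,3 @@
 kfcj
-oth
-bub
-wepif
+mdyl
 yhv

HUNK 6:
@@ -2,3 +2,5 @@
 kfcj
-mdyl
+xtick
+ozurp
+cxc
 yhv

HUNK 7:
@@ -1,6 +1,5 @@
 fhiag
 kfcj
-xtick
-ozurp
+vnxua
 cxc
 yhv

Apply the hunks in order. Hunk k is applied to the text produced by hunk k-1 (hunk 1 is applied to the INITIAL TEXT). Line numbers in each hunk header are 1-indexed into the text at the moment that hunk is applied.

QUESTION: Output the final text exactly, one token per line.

Answer: fhiag
kfcj
vnxua
cxc
yhv

Derivation:
Hunk 1: at line 4 remove [xfbf,qnxuo] add [ved,evexp,psxfi] -> 9 lines: fhiag kfcj ccuuh shgs ved evexp psxfi wepif yhv
Hunk 2: at line 5 remove [evexp,psxfi] add [aiwwr] -> 8 lines: fhiag kfcj ccuuh shgs ved aiwwr wepif yhv
Hunk 3: at line 2 remove [ccuuh,shgs,ved] add [oth,yjcfu] -> 7 lines: fhiag kfcj oth yjcfu aiwwr wepif yhv
Hunk 4: at line 2 remove [yjcfu,aiwwr] add [bub] -> 6 lines: fhiag kfcj oth bub wepif yhv
Hunk 5: at line 2 remove [oth,bub,wepif] add [mdyl] -> 4 lines: fhiag kfcj mdyl yhv
Hunk 6: at line 2 remove [mdyl] add [xtick,ozurp,cxc] -> 6 lines: fhiag kfcj xtick ozurp cxc yhv
Hunk 7: at line 1 remove [xtick,ozurp] add [vnxua] -> 5 lines: fhiag kfcj vnxua cxc yhv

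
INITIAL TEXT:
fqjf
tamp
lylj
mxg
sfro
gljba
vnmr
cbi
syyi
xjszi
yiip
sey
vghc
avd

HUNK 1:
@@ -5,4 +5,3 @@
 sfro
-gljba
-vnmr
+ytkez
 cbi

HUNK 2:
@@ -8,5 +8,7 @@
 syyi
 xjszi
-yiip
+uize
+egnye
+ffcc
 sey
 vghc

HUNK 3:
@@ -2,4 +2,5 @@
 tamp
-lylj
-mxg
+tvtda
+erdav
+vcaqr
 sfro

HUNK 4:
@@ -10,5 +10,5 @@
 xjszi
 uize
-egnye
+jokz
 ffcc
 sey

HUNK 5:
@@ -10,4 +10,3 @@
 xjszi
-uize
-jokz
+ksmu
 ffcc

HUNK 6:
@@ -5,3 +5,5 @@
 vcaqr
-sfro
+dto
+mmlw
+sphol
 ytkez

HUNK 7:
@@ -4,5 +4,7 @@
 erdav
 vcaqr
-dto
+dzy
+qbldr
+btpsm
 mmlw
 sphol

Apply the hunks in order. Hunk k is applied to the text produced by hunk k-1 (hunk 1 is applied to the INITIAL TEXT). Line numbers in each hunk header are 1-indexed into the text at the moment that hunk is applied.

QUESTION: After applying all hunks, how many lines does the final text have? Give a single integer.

Answer: 19

Derivation:
Hunk 1: at line 5 remove [gljba,vnmr] add [ytkez] -> 13 lines: fqjf tamp lylj mxg sfro ytkez cbi syyi xjszi yiip sey vghc avd
Hunk 2: at line 8 remove [yiip] add [uize,egnye,ffcc] -> 15 lines: fqjf tamp lylj mxg sfro ytkez cbi syyi xjszi uize egnye ffcc sey vghc avd
Hunk 3: at line 2 remove [lylj,mxg] add [tvtda,erdav,vcaqr] -> 16 lines: fqjf tamp tvtda erdav vcaqr sfro ytkez cbi syyi xjszi uize egnye ffcc sey vghc avd
Hunk 4: at line 10 remove [egnye] add [jokz] -> 16 lines: fqjf tamp tvtda erdav vcaqr sfro ytkez cbi syyi xjszi uize jokz ffcc sey vghc avd
Hunk 5: at line 10 remove [uize,jokz] add [ksmu] -> 15 lines: fqjf tamp tvtda erdav vcaqr sfro ytkez cbi syyi xjszi ksmu ffcc sey vghc avd
Hunk 6: at line 5 remove [sfro] add [dto,mmlw,sphol] -> 17 lines: fqjf tamp tvtda erdav vcaqr dto mmlw sphol ytkez cbi syyi xjszi ksmu ffcc sey vghc avd
Hunk 7: at line 4 remove [dto] add [dzy,qbldr,btpsm] -> 19 lines: fqjf tamp tvtda erdav vcaqr dzy qbldr btpsm mmlw sphol ytkez cbi syyi xjszi ksmu ffcc sey vghc avd
Final line count: 19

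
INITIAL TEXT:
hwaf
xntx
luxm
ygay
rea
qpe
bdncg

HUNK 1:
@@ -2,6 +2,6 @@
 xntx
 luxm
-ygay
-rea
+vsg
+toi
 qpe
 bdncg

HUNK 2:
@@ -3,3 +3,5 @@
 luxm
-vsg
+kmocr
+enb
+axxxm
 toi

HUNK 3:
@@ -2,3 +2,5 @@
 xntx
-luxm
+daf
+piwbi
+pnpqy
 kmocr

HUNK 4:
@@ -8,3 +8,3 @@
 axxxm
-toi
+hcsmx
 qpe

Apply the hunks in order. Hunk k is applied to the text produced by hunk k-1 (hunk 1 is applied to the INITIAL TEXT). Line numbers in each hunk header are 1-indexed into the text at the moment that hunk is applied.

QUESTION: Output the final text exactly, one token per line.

Answer: hwaf
xntx
daf
piwbi
pnpqy
kmocr
enb
axxxm
hcsmx
qpe
bdncg

Derivation:
Hunk 1: at line 2 remove [ygay,rea] add [vsg,toi] -> 7 lines: hwaf xntx luxm vsg toi qpe bdncg
Hunk 2: at line 3 remove [vsg] add [kmocr,enb,axxxm] -> 9 lines: hwaf xntx luxm kmocr enb axxxm toi qpe bdncg
Hunk 3: at line 2 remove [luxm] add [daf,piwbi,pnpqy] -> 11 lines: hwaf xntx daf piwbi pnpqy kmocr enb axxxm toi qpe bdncg
Hunk 4: at line 8 remove [toi] add [hcsmx] -> 11 lines: hwaf xntx daf piwbi pnpqy kmocr enb axxxm hcsmx qpe bdncg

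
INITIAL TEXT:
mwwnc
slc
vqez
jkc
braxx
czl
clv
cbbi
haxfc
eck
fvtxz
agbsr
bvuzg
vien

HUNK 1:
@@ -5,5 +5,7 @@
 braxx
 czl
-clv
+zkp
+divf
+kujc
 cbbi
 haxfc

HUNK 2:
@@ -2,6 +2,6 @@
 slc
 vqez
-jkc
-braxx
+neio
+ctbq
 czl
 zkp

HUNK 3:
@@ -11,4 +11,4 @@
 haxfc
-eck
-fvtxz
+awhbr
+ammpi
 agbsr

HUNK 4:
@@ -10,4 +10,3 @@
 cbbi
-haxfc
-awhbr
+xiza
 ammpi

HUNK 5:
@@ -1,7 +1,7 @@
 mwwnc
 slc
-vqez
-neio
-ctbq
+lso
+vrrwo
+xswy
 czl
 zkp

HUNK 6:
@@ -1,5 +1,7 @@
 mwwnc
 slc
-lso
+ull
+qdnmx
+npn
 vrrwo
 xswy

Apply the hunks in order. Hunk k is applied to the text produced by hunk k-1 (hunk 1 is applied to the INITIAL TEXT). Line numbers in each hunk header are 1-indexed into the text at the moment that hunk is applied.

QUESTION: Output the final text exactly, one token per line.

Answer: mwwnc
slc
ull
qdnmx
npn
vrrwo
xswy
czl
zkp
divf
kujc
cbbi
xiza
ammpi
agbsr
bvuzg
vien

Derivation:
Hunk 1: at line 5 remove [clv] add [zkp,divf,kujc] -> 16 lines: mwwnc slc vqez jkc braxx czl zkp divf kujc cbbi haxfc eck fvtxz agbsr bvuzg vien
Hunk 2: at line 2 remove [jkc,braxx] add [neio,ctbq] -> 16 lines: mwwnc slc vqez neio ctbq czl zkp divf kujc cbbi haxfc eck fvtxz agbsr bvuzg vien
Hunk 3: at line 11 remove [eck,fvtxz] add [awhbr,ammpi] -> 16 lines: mwwnc slc vqez neio ctbq czl zkp divf kujc cbbi haxfc awhbr ammpi agbsr bvuzg vien
Hunk 4: at line 10 remove [haxfc,awhbr] add [xiza] -> 15 lines: mwwnc slc vqez neio ctbq czl zkp divf kujc cbbi xiza ammpi agbsr bvuzg vien
Hunk 5: at line 1 remove [vqez,neio,ctbq] add [lso,vrrwo,xswy] -> 15 lines: mwwnc slc lso vrrwo xswy czl zkp divf kujc cbbi xiza ammpi agbsr bvuzg vien
Hunk 6: at line 1 remove [lso] add [ull,qdnmx,npn] -> 17 lines: mwwnc slc ull qdnmx npn vrrwo xswy czl zkp divf kujc cbbi xiza ammpi agbsr bvuzg vien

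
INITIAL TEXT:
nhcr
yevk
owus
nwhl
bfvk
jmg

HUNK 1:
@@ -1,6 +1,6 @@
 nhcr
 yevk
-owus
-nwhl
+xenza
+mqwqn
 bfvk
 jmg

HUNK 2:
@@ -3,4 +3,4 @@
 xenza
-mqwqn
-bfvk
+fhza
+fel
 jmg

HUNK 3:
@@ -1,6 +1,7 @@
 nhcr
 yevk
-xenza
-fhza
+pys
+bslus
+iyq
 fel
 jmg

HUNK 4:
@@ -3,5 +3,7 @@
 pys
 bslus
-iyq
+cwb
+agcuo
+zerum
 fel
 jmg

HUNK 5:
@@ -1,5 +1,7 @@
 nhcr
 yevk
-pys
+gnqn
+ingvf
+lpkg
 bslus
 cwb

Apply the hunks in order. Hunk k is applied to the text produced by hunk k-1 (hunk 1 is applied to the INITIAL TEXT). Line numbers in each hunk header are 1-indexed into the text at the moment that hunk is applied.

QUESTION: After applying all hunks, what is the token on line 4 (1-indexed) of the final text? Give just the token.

Answer: ingvf

Derivation:
Hunk 1: at line 1 remove [owus,nwhl] add [xenza,mqwqn] -> 6 lines: nhcr yevk xenza mqwqn bfvk jmg
Hunk 2: at line 3 remove [mqwqn,bfvk] add [fhza,fel] -> 6 lines: nhcr yevk xenza fhza fel jmg
Hunk 3: at line 1 remove [xenza,fhza] add [pys,bslus,iyq] -> 7 lines: nhcr yevk pys bslus iyq fel jmg
Hunk 4: at line 3 remove [iyq] add [cwb,agcuo,zerum] -> 9 lines: nhcr yevk pys bslus cwb agcuo zerum fel jmg
Hunk 5: at line 1 remove [pys] add [gnqn,ingvf,lpkg] -> 11 lines: nhcr yevk gnqn ingvf lpkg bslus cwb agcuo zerum fel jmg
Final line 4: ingvf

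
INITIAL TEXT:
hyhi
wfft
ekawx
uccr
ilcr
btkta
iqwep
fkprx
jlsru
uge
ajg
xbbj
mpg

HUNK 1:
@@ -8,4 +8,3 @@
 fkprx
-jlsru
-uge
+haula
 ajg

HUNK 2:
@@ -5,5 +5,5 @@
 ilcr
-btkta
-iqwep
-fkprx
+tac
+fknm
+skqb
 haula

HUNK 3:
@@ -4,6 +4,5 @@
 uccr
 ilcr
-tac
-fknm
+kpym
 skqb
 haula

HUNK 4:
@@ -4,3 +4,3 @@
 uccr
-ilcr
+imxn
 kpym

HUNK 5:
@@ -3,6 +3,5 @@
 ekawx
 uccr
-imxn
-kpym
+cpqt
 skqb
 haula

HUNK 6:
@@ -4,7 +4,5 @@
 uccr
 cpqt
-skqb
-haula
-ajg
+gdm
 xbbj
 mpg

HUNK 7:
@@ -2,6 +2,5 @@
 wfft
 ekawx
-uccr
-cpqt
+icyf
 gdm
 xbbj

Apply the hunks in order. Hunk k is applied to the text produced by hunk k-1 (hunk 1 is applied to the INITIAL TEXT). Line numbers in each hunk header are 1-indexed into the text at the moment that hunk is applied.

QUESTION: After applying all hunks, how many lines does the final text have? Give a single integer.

Hunk 1: at line 8 remove [jlsru,uge] add [haula] -> 12 lines: hyhi wfft ekawx uccr ilcr btkta iqwep fkprx haula ajg xbbj mpg
Hunk 2: at line 5 remove [btkta,iqwep,fkprx] add [tac,fknm,skqb] -> 12 lines: hyhi wfft ekawx uccr ilcr tac fknm skqb haula ajg xbbj mpg
Hunk 3: at line 4 remove [tac,fknm] add [kpym] -> 11 lines: hyhi wfft ekawx uccr ilcr kpym skqb haula ajg xbbj mpg
Hunk 4: at line 4 remove [ilcr] add [imxn] -> 11 lines: hyhi wfft ekawx uccr imxn kpym skqb haula ajg xbbj mpg
Hunk 5: at line 3 remove [imxn,kpym] add [cpqt] -> 10 lines: hyhi wfft ekawx uccr cpqt skqb haula ajg xbbj mpg
Hunk 6: at line 4 remove [skqb,haula,ajg] add [gdm] -> 8 lines: hyhi wfft ekawx uccr cpqt gdm xbbj mpg
Hunk 7: at line 2 remove [uccr,cpqt] add [icyf] -> 7 lines: hyhi wfft ekawx icyf gdm xbbj mpg
Final line count: 7

Answer: 7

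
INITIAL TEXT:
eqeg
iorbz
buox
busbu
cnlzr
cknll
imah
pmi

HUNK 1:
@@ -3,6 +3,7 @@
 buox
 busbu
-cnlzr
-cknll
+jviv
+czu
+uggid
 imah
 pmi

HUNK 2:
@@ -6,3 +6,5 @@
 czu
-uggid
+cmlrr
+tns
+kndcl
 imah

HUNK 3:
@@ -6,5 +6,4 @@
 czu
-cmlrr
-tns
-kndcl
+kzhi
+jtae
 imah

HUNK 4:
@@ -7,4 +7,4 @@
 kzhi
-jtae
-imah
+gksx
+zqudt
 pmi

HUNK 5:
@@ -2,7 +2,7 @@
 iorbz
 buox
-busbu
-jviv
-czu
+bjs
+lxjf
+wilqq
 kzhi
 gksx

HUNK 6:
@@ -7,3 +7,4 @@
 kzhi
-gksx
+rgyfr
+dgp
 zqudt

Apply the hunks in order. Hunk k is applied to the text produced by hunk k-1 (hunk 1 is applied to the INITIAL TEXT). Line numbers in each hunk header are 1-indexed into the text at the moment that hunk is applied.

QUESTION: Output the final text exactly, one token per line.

Hunk 1: at line 3 remove [cnlzr,cknll] add [jviv,czu,uggid] -> 9 lines: eqeg iorbz buox busbu jviv czu uggid imah pmi
Hunk 2: at line 6 remove [uggid] add [cmlrr,tns,kndcl] -> 11 lines: eqeg iorbz buox busbu jviv czu cmlrr tns kndcl imah pmi
Hunk 3: at line 6 remove [cmlrr,tns,kndcl] add [kzhi,jtae] -> 10 lines: eqeg iorbz buox busbu jviv czu kzhi jtae imah pmi
Hunk 4: at line 7 remove [jtae,imah] add [gksx,zqudt] -> 10 lines: eqeg iorbz buox busbu jviv czu kzhi gksx zqudt pmi
Hunk 5: at line 2 remove [busbu,jviv,czu] add [bjs,lxjf,wilqq] -> 10 lines: eqeg iorbz buox bjs lxjf wilqq kzhi gksx zqudt pmi
Hunk 6: at line 7 remove [gksx] add [rgyfr,dgp] -> 11 lines: eqeg iorbz buox bjs lxjf wilqq kzhi rgyfr dgp zqudt pmi

Answer: eqeg
iorbz
buox
bjs
lxjf
wilqq
kzhi
rgyfr
dgp
zqudt
pmi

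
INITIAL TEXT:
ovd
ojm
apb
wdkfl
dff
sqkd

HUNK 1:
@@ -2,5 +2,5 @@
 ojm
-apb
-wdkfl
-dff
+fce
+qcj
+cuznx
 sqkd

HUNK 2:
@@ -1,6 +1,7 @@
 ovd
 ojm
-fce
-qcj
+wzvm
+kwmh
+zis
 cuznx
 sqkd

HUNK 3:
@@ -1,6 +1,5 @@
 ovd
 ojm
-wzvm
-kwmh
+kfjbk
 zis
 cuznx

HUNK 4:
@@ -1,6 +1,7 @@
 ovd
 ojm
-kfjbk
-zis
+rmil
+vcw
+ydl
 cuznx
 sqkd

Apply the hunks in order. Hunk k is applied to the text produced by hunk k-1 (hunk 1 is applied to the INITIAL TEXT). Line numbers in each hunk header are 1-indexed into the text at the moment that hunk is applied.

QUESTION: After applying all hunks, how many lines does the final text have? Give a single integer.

Hunk 1: at line 2 remove [apb,wdkfl,dff] add [fce,qcj,cuznx] -> 6 lines: ovd ojm fce qcj cuznx sqkd
Hunk 2: at line 1 remove [fce,qcj] add [wzvm,kwmh,zis] -> 7 lines: ovd ojm wzvm kwmh zis cuznx sqkd
Hunk 3: at line 1 remove [wzvm,kwmh] add [kfjbk] -> 6 lines: ovd ojm kfjbk zis cuznx sqkd
Hunk 4: at line 1 remove [kfjbk,zis] add [rmil,vcw,ydl] -> 7 lines: ovd ojm rmil vcw ydl cuznx sqkd
Final line count: 7

Answer: 7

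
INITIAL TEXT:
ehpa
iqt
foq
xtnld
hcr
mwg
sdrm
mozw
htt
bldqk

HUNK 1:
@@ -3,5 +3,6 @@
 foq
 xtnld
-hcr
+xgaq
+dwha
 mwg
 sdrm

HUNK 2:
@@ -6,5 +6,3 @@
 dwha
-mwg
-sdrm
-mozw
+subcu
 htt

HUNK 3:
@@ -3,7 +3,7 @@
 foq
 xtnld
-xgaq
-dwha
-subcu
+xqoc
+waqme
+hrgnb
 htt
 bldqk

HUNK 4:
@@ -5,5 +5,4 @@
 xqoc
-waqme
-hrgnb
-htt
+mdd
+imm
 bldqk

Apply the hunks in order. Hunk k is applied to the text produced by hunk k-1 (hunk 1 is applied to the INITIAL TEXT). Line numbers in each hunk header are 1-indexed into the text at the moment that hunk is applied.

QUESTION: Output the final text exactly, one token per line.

Answer: ehpa
iqt
foq
xtnld
xqoc
mdd
imm
bldqk

Derivation:
Hunk 1: at line 3 remove [hcr] add [xgaq,dwha] -> 11 lines: ehpa iqt foq xtnld xgaq dwha mwg sdrm mozw htt bldqk
Hunk 2: at line 6 remove [mwg,sdrm,mozw] add [subcu] -> 9 lines: ehpa iqt foq xtnld xgaq dwha subcu htt bldqk
Hunk 3: at line 3 remove [xgaq,dwha,subcu] add [xqoc,waqme,hrgnb] -> 9 lines: ehpa iqt foq xtnld xqoc waqme hrgnb htt bldqk
Hunk 4: at line 5 remove [waqme,hrgnb,htt] add [mdd,imm] -> 8 lines: ehpa iqt foq xtnld xqoc mdd imm bldqk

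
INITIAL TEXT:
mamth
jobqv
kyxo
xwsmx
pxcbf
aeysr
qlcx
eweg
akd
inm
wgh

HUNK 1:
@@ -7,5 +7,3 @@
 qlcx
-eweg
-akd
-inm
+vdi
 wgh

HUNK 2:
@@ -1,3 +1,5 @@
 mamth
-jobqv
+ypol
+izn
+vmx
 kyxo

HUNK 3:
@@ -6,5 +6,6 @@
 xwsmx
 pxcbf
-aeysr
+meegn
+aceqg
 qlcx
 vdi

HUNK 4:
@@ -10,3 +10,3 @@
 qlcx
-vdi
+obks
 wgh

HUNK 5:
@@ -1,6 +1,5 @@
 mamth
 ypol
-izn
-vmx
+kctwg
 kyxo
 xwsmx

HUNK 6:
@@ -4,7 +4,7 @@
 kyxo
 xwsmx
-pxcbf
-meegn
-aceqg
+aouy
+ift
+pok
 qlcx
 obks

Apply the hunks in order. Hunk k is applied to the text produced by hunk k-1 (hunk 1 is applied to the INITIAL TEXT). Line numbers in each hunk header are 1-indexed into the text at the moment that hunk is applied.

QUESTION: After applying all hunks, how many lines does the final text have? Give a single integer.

Hunk 1: at line 7 remove [eweg,akd,inm] add [vdi] -> 9 lines: mamth jobqv kyxo xwsmx pxcbf aeysr qlcx vdi wgh
Hunk 2: at line 1 remove [jobqv] add [ypol,izn,vmx] -> 11 lines: mamth ypol izn vmx kyxo xwsmx pxcbf aeysr qlcx vdi wgh
Hunk 3: at line 6 remove [aeysr] add [meegn,aceqg] -> 12 lines: mamth ypol izn vmx kyxo xwsmx pxcbf meegn aceqg qlcx vdi wgh
Hunk 4: at line 10 remove [vdi] add [obks] -> 12 lines: mamth ypol izn vmx kyxo xwsmx pxcbf meegn aceqg qlcx obks wgh
Hunk 5: at line 1 remove [izn,vmx] add [kctwg] -> 11 lines: mamth ypol kctwg kyxo xwsmx pxcbf meegn aceqg qlcx obks wgh
Hunk 6: at line 4 remove [pxcbf,meegn,aceqg] add [aouy,ift,pok] -> 11 lines: mamth ypol kctwg kyxo xwsmx aouy ift pok qlcx obks wgh
Final line count: 11

Answer: 11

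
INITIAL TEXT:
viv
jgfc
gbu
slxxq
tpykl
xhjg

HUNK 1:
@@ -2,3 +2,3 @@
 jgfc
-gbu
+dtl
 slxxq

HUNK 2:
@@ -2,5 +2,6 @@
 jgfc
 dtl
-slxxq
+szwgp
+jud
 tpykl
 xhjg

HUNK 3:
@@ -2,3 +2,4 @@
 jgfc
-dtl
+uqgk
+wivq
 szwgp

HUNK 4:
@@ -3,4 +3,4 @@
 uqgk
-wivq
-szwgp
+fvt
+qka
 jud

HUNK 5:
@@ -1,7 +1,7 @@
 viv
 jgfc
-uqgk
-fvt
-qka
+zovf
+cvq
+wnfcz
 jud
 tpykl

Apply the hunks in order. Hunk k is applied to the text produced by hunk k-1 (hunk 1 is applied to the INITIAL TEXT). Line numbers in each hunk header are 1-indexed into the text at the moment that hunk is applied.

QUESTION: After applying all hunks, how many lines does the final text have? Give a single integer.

Hunk 1: at line 2 remove [gbu] add [dtl] -> 6 lines: viv jgfc dtl slxxq tpykl xhjg
Hunk 2: at line 2 remove [slxxq] add [szwgp,jud] -> 7 lines: viv jgfc dtl szwgp jud tpykl xhjg
Hunk 3: at line 2 remove [dtl] add [uqgk,wivq] -> 8 lines: viv jgfc uqgk wivq szwgp jud tpykl xhjg
Hunk 4: at line 3 remove [wivq,szwgp] add [fvt,qka] -> 8 lines: viv jgfc uqgk fvt qka jud tpykl xhjg
Hunk 5: at line 1 remove [uqgk,fvt,qka] add [zovf,cvq,wnfcz] -> 8 lines: viv jgfc zovf cvq wnfcz jud tpykl xhjg
Final line count: 8

Answer: 8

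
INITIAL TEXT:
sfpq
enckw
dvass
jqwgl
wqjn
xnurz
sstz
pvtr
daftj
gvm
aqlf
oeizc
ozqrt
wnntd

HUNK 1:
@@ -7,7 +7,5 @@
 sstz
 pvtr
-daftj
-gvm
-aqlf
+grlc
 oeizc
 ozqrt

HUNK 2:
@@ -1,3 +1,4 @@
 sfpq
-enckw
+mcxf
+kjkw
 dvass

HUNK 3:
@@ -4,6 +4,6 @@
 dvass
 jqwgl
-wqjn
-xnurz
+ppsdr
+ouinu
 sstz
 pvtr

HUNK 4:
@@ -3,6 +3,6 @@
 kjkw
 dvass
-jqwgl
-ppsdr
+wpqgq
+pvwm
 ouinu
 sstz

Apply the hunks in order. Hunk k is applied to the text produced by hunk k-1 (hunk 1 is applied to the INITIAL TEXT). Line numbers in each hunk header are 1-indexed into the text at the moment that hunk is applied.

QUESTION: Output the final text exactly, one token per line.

Answer: sfpq
mcxf
kjkw
dvass
wpqgq
pvwm
ouinu
sstz
pvtr
grlc
oeizc
ozqrt
wnntd

Derivation:
Hunk 1: at line 7 remove [daftj,gvm,aqlf] add [grlc] -> 12 lines: sfpq enckw dvass jqwgl wqjn xnurz sstz pvtr grlc oeizc ozqrt wnntd
Hunk 2: at line 1 remove [enckw] add [mcxf,kjkw] -> 13 lines: sfpq mcxf kjkw dvass jqwgl wqjn xnurz sstz pvtr grlc oeizc ozqrt wnntd
Hunk 3: at line 4 remove [wqjn,xnurz] add [ppsdr,ouinu] -> 13 lines: sfpq mcxf kjkw dvass jqwgl ppsdr ouinu sstz pvtr grlc oeizc ozqrt wnntd
Hunk 4: at line 3 remove [jqwgl,ppsdr] add [wpqgq,pvwm] -> 13 lines: sfpq mcxf kjkw dvass wpqgq pvwm ouinu sstz pvtr grlc oeizc ozqrt wnntd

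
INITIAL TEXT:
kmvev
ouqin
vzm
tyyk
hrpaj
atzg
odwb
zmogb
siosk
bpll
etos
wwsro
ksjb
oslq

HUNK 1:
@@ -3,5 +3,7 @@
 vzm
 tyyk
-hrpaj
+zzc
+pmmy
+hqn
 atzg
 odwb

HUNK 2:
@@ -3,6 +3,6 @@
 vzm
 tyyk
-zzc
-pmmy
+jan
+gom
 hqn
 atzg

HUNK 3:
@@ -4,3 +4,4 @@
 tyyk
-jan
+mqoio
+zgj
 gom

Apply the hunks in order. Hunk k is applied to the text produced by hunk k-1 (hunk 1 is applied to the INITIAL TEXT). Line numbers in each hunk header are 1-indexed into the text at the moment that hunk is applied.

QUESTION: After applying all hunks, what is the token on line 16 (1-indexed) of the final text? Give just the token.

Hunk 1: at line 3 remove [hrpaj] add [zzc,pmmy,hqn] -> 16 lines: kmvev ouqin vzm tyyk zzc pmmy hqn atzg odwb zmogb siosk bpll etos wwsro ksjb oslq
Hunk 2: at line 3 remove [zzc,pmmy] add [jan,gom] -> 16 lines: kmvev ouqin vzm tyyk jan gom hqn atzg odwb zmogb siosk bpll etos wwsro ksjb oslq
Hunk 3: at line 4 remove [jan] add [mqoio,zgj] -> 17 lines: kmvev ouqin vzm tyyk mqoio zgj gom hqn atzg odwb zmogb siosk bpll etos wwsro ksjb oslq
Final line 16: ksjb

Answer: ksjb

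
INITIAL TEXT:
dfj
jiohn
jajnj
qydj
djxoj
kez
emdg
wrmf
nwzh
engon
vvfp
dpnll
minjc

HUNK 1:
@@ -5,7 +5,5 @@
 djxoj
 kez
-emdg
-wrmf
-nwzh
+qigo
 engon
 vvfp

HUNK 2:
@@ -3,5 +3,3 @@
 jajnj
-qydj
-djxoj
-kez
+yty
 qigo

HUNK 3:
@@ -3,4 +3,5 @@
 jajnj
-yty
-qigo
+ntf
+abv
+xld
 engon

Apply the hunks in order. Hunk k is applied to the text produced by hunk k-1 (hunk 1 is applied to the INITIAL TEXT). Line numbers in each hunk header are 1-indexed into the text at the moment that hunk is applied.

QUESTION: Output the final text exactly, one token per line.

Answer: dfj
jiohn
jajnj
ntf
abv
xld
engon
vvfp
dpnll
minjc

Derivation:
Hunk 1: at line 5 remove [emdg,wrmf,nwzh] add [qigo] -> 11 lines: dfj jiohn jajnj qydj djxoj kez qigo engon vvfp dpnll minjc
Hunk 2: at line 3 remove [qydj,djxoj,kez] add [yty] -> 9 lines: dfj jiohn jajnj yty qigo engon vvfp dpnll minjc
Hunk 3: at line 3 remove [yty,qigo] add [ntf,abv,xld] -> 10 lines: dfj jiohn jajnj ntf abv xld engon vvfp dpnll minjc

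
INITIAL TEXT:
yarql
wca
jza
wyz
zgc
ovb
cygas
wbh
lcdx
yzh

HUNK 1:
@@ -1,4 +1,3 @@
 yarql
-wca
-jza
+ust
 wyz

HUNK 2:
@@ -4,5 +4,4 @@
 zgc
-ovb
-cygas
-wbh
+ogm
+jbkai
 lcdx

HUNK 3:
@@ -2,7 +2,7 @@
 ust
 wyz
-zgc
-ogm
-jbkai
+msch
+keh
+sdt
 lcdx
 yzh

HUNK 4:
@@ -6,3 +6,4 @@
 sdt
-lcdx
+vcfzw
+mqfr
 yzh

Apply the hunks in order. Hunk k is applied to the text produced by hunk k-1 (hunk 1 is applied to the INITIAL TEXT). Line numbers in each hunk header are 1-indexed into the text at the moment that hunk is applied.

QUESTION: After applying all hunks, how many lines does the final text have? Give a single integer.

Hunk 1: at line 1 remove [wca,jza] add [ust] -> 9 lines: yarql ust wyz zgc ovb cygas wbh lcdx yzh
Hunk 2: at line 4 remove [ovb,cygas,wbh] add [ogm,jbkai] -> 8 lines: yarql ust wyz zgc ogm jbkai lcdx yzh
Hunk 3: at line 2 remove [zgc,ogm,jbkai] add [msch,keh,sdt] -> 8 lines: yarql ust wyz msch keh sdt lcdx yzh
Hunk 4: at line 6 remove [lcdx] add [vcfzw,mqfr] -> 9 lines: yarql ust wyz msch keh sdt vcfzw mqfr yzh
Final line count: 9

Answer: 9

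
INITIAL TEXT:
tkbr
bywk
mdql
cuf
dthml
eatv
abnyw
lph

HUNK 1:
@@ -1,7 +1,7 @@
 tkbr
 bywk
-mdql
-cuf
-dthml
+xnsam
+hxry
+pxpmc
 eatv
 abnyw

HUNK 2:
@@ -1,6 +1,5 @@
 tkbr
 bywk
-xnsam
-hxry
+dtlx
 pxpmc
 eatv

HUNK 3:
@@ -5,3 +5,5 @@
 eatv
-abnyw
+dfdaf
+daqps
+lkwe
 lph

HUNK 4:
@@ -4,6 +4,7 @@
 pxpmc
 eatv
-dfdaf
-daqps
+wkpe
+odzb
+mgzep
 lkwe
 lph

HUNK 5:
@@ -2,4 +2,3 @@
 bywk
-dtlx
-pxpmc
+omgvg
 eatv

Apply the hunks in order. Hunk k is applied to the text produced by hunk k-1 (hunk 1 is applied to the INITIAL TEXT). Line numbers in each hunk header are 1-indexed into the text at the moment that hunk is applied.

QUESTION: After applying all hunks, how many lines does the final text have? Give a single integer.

Hunk 1: at line 1 remove [mdql,cuf,dthml] add [xnsam,hxry,pxpmc] -> 8 lines: tkbr bywk xnsam hxry pxpmc eatv abnyw lph
Hunk 2: at line 1 remove [xnsam,hxry] add [dtlx] -> 7 lines: tkbr bywk dtlx pxpmc eatv abnyw lph
Hunk 3: at line 5 remove [abnyw] add [dfdaf,daqps,lkwe] -> 9 lines: tkbr bywk dtlx pxpmc eatv dfdaf daqps lkwe lph
Hunk 4: at line 4 remove [dfdaf,daqps] add [wkpe,odzb,mgzep] -> 10 lines: tkbr bywk dtlx pxpmc eatv wkpe odzb mgzep lkwe lph
Hunk 5: at line 2 remove [dtlx,pxpmc] add [omgvg] -> 9 lines: tkbr bywk omgvg eatv wkpe odzb mgzep lkwe lph
Final line count: 9

Answer: 9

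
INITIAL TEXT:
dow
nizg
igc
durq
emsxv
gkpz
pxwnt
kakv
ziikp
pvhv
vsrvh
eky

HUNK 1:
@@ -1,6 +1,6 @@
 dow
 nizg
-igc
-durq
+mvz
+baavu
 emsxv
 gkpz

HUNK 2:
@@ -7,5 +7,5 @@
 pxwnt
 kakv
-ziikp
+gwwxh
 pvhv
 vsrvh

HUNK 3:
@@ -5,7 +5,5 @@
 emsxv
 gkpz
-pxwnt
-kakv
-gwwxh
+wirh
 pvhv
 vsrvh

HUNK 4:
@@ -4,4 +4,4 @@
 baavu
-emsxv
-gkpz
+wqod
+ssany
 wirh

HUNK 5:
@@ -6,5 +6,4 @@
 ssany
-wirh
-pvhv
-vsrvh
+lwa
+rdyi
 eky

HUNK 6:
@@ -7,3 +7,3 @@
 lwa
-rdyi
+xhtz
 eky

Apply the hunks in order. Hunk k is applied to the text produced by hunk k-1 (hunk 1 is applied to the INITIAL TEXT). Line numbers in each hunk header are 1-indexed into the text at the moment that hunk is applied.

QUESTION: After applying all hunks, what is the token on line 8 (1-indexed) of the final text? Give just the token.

Answer: xhtz

Derivation:
Hunk 1: at line 1 remove [igc,durq] add [mvz,baavu] -> 12 lines: dow nizg mvz baavu emsxv gkpz pxwnt kakv ziikp pvhv vsrvh eky
Hunk 2: at line 7 remove [ziikp] add [gwwxh] -> 12 lines: dow nizg mvz baavu emsxv gkpz pxwnt kakv gwwxh pvhv vsrvh eky
Hunk 3: at line 5 remove [pxwnt,kakv,gwwxh] add [wirh] -> 10 lines: dow nizg mvz baavu emsxv gkpz wirh pvhv vsrvh eky
Hunk 4: at line 4 remove [emsxv,gkpz] add [wqod,ssany] -> 10 lines: dow nizg mvz baavu wqod ssany wirh pvhv vsrvh eky
Hunk 5: at line 6 remove [wirh,pvhv,vsrvh] add [lwa,rdyi] -> 9 lines: dow nizg mvz baavu wqod ssany lwa rdyi eky
Hunk 6: at line 7 remove [rdyi] add [xhtz] -> 9 lines: dow nizg mvz baavu wqod ssany lwa xhtz eky
Final line 8: xhtz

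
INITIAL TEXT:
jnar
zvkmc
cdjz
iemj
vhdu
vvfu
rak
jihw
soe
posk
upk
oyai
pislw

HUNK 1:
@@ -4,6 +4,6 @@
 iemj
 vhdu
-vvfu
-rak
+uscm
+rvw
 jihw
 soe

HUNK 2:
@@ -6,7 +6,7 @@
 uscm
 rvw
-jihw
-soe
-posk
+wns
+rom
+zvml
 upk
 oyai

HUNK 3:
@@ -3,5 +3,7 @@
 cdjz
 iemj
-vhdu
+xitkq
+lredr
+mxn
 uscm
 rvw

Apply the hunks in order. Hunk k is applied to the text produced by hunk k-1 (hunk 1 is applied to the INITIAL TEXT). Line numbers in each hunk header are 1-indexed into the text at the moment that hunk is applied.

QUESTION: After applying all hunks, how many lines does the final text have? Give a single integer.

Hunk 1: at line 4 remove [vvfu,rak] add [uscm,rvw] -> 13 lines: jnar zvkmc cdjz iemj vhdu uscm rvw jihw soe posk upk oyai pislw
Hunk 2: at line 6 remove [jihw,soe,posk] add [wns,rom,zvml] -> 13 lines: jnar zvkmc cdjz iemj vhdu uscm rvw wns rom zvml upk oyai pislw
Hunk 3: at line 3 remove [vhdu] add [xitkq,lredr,mxn] -> 15 lines: jnar zvkmc cdjz iemj xitkq lredr mxn uscm rvw wns rom zvml upk oyai pislw
Final line count: 15

Answer: 15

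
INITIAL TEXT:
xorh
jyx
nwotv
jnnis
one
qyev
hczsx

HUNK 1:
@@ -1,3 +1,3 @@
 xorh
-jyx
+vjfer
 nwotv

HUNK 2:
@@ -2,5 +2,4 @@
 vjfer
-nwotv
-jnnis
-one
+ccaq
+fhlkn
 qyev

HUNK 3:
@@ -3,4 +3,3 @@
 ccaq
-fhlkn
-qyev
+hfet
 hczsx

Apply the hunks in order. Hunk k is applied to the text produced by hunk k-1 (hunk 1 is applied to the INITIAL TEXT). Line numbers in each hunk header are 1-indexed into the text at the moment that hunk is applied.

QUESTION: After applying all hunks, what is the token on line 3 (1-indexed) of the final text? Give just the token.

Answer: ccaq

Derivation:
Hunk 1: at line 1 remove [jyx] add [vjfer] -> 7 lines: xorh vjfer nwotv jnnis one qyev hczsx
Hunk 2: at line 2 remove [nwotv,jnnis,one] add [ccaq,fhlkn] -> 6 lines: xorh vjfer ccaq fhlkn qyev hczsx
Hunk 3: at line 3 remove [fhlkn,qyev] add [hfet] -> 5 lines: xorh vjfer ccaq hfet hczsx
Final line 3: ccaq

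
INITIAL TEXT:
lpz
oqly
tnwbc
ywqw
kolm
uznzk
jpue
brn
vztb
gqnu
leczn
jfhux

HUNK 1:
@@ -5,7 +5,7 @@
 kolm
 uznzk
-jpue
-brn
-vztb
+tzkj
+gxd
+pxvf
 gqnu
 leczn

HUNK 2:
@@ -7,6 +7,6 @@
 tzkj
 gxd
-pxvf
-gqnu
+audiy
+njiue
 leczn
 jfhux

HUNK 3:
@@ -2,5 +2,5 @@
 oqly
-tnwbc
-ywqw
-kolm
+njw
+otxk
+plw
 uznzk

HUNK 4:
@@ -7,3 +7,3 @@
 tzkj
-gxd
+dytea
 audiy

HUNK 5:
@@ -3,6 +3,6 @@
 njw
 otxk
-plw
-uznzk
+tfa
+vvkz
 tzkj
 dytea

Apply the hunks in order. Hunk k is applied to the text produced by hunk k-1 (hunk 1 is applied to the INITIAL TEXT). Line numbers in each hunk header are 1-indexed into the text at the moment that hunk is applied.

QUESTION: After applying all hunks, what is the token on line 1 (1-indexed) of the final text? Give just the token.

Answer: lpz

Derivation:
Hunk 1: at line 5 remove [jpue,brn,vztb] add [tzkj,gxd,pxvf] -> 12 lines: lpz oqly tnwbc ywqw kolm uznzk tzkj gxd pxvf gqnu leczn jfhux
Hunk 2: at line 7 remove [pxvf,gqnu] add [audiy,njiue] -> 12 lines: lpz oqly tnwbc ywqw kolm uznzk tzkj gxd audiy njiue leczn jfhux
Hunk 3: at line 2 remove [tnwbc,ywqw,kolm] add [njw,otxk,plw] -> 12 lines: lpz oqly njw otxk plw uznzk tzkj gxd audiy njiue leczn jfhux
Hunk 4: at line 7 remove [gxd] add [dytea] -> 12 lines: lpz oqly njw otxk plw uznzk tzkj dytea audiy njiue leczn jfhux
Hunk 5: at line 3 remove [plw,uznzk] add [tfa,vvkz] -> 12 lines: lpz oqly njw otxk tfa vvkz tzkj dytea audiy njiue leczn jfhux
Final line 1: lpz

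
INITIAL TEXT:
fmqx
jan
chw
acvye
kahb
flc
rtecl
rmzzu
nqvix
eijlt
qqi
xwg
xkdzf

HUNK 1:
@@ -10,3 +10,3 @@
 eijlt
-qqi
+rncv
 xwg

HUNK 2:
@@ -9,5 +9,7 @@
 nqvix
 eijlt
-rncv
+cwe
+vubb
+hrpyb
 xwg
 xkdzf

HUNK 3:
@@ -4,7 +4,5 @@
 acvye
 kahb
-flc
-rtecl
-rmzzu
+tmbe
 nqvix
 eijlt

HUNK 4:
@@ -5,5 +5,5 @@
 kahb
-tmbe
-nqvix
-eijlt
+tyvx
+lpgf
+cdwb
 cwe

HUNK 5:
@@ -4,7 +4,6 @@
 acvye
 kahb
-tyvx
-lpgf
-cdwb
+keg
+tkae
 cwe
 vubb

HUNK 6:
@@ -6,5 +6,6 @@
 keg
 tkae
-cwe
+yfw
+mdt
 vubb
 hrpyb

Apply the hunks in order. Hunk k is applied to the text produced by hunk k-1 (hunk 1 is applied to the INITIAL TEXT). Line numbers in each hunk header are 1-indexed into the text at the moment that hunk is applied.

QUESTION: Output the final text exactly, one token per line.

Answer: fmqx
jan
chw
acvye
kahb
keg
tkae
yfw
mdt
vubb
hrpyb
xwg
xkdzf

Derivation:
Hunk 1: at line 10 remove [qqi] add [rncv] -> 13 lines: fmqx jan chw acvye kahb flc rtecl rmzzu nqvix eijlt rncv xwg xkdzf
Hunk 2: at line 9 remove [rncv] add [cwe,vubb,hrpyb] -> 15 lines: fmqx jan chw acvye kahb flc rtecl rmzzu nqvix eijlt cwe vubb hrpyb xwg xkdzf
Hunk 3: at line 4 remove [flc,rtecl,rmzzu] add [tmbe] -> 13 lines: fmqx jan chw acvye kahb tmbe nqvix eijlt cwe vubb hrpyb xwg xkdzf
Hunk 4: at line 5 remove [tmbe,nqvix,eijlt] add [tyvx,lpgf,cdwb] -> 13 lines: fmqx jan chw acvye kahb tyvx lpgf cdwb cwe vubb hrpyb xwg xkdzf
Hunk 5: at line 4 remove [tyvx,lpgf,cdwb] add [keg,tkae] -> 12 lines: fmqx jan chw acvye kahb keg tkae cwe vubb hrpyb xwg xkdzf
Hunk 6: at line 6 remove [cwe] add [yfw,mdt] -> 13 lines: fmqx jan chw acvye kahb keg tkae yfw mdt vubb hrpyb xwg xkdzf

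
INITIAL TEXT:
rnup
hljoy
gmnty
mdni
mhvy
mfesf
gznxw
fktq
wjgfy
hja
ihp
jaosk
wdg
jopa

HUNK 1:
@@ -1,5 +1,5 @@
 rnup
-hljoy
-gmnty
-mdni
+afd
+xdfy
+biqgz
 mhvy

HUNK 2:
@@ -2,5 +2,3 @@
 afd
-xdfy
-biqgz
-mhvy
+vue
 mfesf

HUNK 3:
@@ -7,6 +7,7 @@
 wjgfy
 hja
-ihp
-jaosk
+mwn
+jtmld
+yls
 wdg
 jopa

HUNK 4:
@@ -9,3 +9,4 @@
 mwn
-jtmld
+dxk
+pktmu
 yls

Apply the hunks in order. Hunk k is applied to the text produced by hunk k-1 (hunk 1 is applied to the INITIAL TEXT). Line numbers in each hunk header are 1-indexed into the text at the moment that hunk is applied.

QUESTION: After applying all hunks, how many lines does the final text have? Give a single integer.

Answer: 14

Derivation:
Hunk 1: at line 1 remove [hljoy,gmnty,mdni] add [afd,xdfy,biqgz] -> 14 lines: rnup afd xdfy biqgz mhvy mfesf gznxw fktq wjgfy hja ihp jaosk wdg jopa
Hunk 2: at line 2 remove [xdfy,biqgz,mhvy] add [vue] -> 12 lines: rnup afd vue mfesf gznxw fktq wjgfy hja ihp jaosk wdg jopa
Hunk 3: at line 7 remove [ihp,jaosk] add [mwn,jtmld,yls] -> 13 lines: rnup afd vue mfesf gznxw fktq wjgfy hja mwn jtmld yls wdg jopa
Hunk 4: at line 9 remove [jtmld] add [dxk,pktmu] -> 14 lines: rnup afd vue mfesf gznxw fktq wjgfy hja mwn dxk pktmu yls wdg jopa
Final line count: 14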